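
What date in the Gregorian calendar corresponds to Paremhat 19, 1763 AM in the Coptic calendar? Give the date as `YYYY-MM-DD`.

Julian Day Number of the source date = 2468798.
Converting JDN 2468798 to the Gregorian calendar gives 28 March 2047 CE.

2047-03-28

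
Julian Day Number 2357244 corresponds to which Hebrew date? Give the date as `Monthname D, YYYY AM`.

Cheshvan 14, 5502 AM

JDN 2357244 is 24 October 1741 in the Gregorian calendar.
In the Hebrew calendar that day is Cheshvan 14, 5502 AM.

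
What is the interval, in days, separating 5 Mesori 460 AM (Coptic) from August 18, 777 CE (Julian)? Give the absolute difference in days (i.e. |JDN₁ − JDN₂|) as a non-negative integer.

12073

JDN of the first date = 1993014.
JDN of the second date = 2005087.
|2005087 − 1993014| = 12073.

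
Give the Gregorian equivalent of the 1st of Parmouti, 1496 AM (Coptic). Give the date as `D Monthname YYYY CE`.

7 April 1780 CE

Julian Day Number of the source date = 2371289.
Converting JDN 2371289 to the Gregorian calendar gives 7 April 1780 CE.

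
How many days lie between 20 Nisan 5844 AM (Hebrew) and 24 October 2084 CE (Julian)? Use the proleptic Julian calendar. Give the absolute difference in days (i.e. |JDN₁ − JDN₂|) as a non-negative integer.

195

JDN of the first date = 2482341.
JDN of the second date = 2482536.
|2482536 − 2482341| = 195.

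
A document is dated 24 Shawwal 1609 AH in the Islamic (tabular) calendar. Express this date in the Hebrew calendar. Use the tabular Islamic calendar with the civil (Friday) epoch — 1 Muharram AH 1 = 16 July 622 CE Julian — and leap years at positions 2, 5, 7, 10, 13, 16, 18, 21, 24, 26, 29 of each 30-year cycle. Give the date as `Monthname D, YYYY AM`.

Sivan 25, 5943 AM

The source date corresponds to 16 June 2183 in the Gregorian calendar (JDN 2518551).
That day falls on 25 Sivan 5943 AM in the Hebrew calendar.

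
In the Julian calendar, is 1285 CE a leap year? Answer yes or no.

no

1285 mod 4 = 1, so it is a common year in the Julian calendar.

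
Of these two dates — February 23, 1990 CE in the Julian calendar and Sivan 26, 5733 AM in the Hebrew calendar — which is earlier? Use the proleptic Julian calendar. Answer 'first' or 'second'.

First date → JDN 2447959; second date → JDN 2441860.
JDN 2441860 < JDN 2447959, so the second date is earlier.

second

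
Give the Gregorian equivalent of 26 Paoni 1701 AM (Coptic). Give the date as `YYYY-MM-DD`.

1985-07-03

Julian Day Number of the source date = 2446250.
Converting JDN 2446250 to the Gregorian calendar gives 3 July 1985 CE.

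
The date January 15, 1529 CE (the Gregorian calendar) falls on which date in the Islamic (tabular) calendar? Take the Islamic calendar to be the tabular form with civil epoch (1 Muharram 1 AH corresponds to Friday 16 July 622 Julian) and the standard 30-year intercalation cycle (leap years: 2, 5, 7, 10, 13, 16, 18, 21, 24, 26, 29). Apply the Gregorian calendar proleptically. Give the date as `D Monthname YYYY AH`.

24 Rabi' al-Thani 935 AH

Julian Day Number of the source date = 2279530.
Converting JDN 2279530 to the tabular Islamic calendar gives 24 Rabi' al-Thani 935 AH.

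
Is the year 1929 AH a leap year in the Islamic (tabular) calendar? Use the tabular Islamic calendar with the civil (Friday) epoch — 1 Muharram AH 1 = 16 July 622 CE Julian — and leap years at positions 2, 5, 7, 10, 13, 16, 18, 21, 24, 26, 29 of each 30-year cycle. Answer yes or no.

no

Year 1929 AH is year 9 of its 30-year cycle; leap positions are 2, 5, 7, 10, 13, 16, 18, 21, 24, 26, 29, so it is a common year (354 days).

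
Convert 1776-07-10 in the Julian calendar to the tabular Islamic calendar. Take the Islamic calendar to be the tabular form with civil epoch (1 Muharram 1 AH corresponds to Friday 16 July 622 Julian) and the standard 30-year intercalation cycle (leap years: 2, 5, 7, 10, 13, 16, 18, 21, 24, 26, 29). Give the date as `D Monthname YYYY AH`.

4 Jumada al-Thani 1190 AH

Both dates share Julian Day Number 2369933; in the tabular Islamic calendar that is 4 Jumada al-Thani 1190 AH.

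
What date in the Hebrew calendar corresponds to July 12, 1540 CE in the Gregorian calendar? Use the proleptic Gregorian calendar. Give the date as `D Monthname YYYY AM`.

27 Tammuz 5300 AM

Both dates share Julian Day Number 2283726; in the Hebrew calendar that is 27 Tammuz 5300 AM.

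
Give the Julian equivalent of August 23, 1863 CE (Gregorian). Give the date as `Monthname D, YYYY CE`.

The Julian–Gregorian offset here is 12 days (Julian trailing).
23 August 1863 Gregorian − 12 days → 11 August 1863 Julian.

August 11, 1863 CE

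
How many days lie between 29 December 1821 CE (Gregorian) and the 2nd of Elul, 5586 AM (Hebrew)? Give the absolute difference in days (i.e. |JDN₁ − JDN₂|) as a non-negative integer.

First date → JDN 2386529; second date → JDN 2388239.
The interval is |2386529 − 2388239| = 1710 days.

1710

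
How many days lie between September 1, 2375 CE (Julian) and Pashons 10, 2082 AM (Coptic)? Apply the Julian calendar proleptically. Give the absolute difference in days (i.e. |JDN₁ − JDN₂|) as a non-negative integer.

3406

First date → JDN 2588770; second date → JDN 2585364.
The interval is |2588770 − 2585364| = 3406 days.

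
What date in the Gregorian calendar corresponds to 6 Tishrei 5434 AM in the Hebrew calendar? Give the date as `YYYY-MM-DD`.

1673-09-16

Julian Day Number of the source date = 2332370.
Converting JDN 2332370 to the Gregorian calendar gives 16 September 1673 CE.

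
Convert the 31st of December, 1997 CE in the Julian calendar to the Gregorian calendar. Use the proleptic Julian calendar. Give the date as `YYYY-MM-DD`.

1998-01-13

The Julian–Gregorian offset here is 13 days (Julian trailing).
31 December 1997 Julian + 13 days → 13 January 1998 Gregorian.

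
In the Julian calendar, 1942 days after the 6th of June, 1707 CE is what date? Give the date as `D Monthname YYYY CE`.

29 September 1712 CE

The starting date is JDN 2344696; 2344696 + 1942 = 2346638.
JDN 2346638 corresponds to 29 September 1712 CE.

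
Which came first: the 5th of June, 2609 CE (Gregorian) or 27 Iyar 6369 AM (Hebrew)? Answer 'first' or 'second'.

Converting both to JDN: 2674133 vs 2674120; the smaller is the second.

second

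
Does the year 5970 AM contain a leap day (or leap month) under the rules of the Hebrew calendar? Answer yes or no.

no

Hebrew year 5970 is year 4 of its 19-year Metonic cycle; leap years are at positions 3, 6, 8, 11, 14, 17, 19, so it is a common year (12 months).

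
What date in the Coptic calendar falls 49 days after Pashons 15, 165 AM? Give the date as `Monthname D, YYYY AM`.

Epip 4, 165 AM

JDN of Pashons 15, 165 AM = 1885185.
1885185 + 49 = 1885234.
JDN 1885234 in the Coptic calendar is Epip 4, 165 AM.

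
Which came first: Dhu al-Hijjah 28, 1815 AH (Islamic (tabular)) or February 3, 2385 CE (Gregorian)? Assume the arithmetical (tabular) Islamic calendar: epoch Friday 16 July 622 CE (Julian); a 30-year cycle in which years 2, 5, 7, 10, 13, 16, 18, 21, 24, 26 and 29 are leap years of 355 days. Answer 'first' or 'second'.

Converting both to JDN: 2591613 vs 2592197; the smaller is the first.

first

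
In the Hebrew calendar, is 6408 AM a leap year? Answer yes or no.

Hebrew year 6408 is year 5 of its 19-year Metonic cycle; leap years are at positions 3, 6, 8, 11, 14, 17, 19, so it is a common year (12 months).

no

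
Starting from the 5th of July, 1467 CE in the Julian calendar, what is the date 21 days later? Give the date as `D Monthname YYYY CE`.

26 July 1467 CE

The starting date is JDN 2257065; 2257065 + 21 = 2257086.
JDN 2257086 corresponds to 26 July 1467 CE.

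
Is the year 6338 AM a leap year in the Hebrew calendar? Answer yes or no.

yes

Hebrew year 6338 is year 11 of its 19-year Metonic cycle; leap years are at positions 3, 6, 8, 11, 14, 17, 19, so it is a leap year (13 months).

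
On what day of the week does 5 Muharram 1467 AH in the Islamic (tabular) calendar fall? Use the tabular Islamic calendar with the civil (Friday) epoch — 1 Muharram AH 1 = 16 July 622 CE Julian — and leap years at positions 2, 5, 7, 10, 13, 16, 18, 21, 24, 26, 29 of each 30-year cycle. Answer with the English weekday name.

Saturday

In the Gregorian calendar this is 26 November 2044 (JDN 2467946).
2467946 ≡ 5 (mod 7); counting from Monday = 0 gives Saturday.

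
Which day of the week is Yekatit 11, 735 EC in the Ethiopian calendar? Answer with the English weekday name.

This is JDN 1992474 (9 February 743 Gregorian).
JDN 1992474 mod 7 = 1, and JDN 0 was a Monday, so this is a Tuesday.

Tuesday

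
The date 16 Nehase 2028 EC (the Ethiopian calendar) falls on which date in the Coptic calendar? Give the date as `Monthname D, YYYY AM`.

The source date corresponds to 22 August 2036 in the Gregorian calendar (JDN 2464928).
That day falls on 16 Mesori 1752 AM in the Coptic calendar.

Mesori 16, 1752 AM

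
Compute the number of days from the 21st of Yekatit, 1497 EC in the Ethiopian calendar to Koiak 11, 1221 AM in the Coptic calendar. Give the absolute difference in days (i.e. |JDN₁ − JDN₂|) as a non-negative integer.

First date → JDN 2270805; second date → JDN 2270735.
The interval is |2270805 − 2270735| = 70 days.

70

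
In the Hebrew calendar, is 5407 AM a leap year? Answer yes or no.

Hebrew year 5407 is year 11 of its 19-year Metonic cycle; leap years are at positions 3, 6, 8, 11, 14, 17, 19, so it is a leap year (13 months).

yes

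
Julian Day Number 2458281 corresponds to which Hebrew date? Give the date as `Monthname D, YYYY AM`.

Sivan 28, 5778 AM

The Gregorian equivalent of JDN 2458281 is 11 June 2018.
In the Hebrew calendar that day is Sivan 28, 5778 AM.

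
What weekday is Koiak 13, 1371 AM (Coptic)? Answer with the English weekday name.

This is JDN 2325524 (19 December 1654 Gregorian).
2325524 ≡ 5 (mod 7); counting from Monday = 0 gives Saturday.

Saturday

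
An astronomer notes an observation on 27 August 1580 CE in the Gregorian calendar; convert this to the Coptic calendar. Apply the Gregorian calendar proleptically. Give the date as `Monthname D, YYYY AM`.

Mesori 24, 1296 AM

Both dates share Julian Day Number 2298382; in the Coptic calendar that is 24 Mesori 1296 AM.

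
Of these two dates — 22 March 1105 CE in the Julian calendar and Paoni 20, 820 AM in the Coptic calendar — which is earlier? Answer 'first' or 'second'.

Converting both to JDN: 2124740 vs 2124459; the smaller is the second.

second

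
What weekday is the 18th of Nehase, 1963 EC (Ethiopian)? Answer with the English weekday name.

Tuesday

In the Gregorian calendar this is 24 August 1971 (JDN 2441188).
Since JDN mod 7 = 1 (0 = Monday), the day is Tuesday.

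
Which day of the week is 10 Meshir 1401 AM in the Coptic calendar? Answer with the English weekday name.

Wednesday

Equivalently 14 February 1685 Gregorian, JDN 2336539.
Since JDN mod 7 = 2 (0 = Monday), the day is Wednesday.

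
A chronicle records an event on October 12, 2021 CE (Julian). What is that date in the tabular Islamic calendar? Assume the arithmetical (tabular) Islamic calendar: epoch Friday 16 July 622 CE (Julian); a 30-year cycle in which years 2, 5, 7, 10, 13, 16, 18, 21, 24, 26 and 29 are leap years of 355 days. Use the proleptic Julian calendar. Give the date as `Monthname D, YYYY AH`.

Both dates share Julian Day Number 2459513; in the tabular Islamic calendar that is 18 Rabi' al-Awwal 1443 AH.

Rabi' al-Awwal 18, 1443 AH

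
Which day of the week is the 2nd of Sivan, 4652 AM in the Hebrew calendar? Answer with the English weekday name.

Wednesday

Equivalently 7 May 892 Gregorian, JDN 2046984.
Since JDN mod 7 = 2 (0 = Monday), the day is Wednesday.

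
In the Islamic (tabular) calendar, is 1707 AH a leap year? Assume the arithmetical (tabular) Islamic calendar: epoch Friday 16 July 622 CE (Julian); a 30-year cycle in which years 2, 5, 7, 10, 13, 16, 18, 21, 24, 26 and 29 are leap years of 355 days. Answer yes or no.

Year 1707 AH is year 27 of its 30-year cycle; leap positions are 2, 5, 7, 10, 13, 16, 18, 21, 24, 26, 29, so it is a common year (354 days).

no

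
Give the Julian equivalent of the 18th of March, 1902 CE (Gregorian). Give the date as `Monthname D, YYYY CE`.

For dates in this range the Gregorian date is 13 days ahead of the Julian.
18 March 1902 Gregorian − 13 days → 5 March 1902 Julian.

March 5, 1902 CE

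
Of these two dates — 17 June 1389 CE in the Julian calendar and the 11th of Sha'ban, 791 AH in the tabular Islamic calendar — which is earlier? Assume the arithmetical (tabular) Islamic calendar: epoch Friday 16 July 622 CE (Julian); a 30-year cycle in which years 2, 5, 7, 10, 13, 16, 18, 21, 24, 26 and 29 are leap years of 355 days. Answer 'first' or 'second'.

The two dates have Julian Day Numbers 2228558 and 2228607 respectively.
Since 2228558 < 2228607, the first date comes first.

first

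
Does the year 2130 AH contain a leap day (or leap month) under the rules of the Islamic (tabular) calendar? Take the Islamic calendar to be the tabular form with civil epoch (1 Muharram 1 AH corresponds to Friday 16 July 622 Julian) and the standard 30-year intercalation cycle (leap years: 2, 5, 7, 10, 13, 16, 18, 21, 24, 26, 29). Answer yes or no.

no

Year 2130 AH is year 30 of its 30-year cycle; leap positions are 2, 5, 7, 10, 13, 16, 18, 21, 24, 26, 29, so it is a common year (354 days).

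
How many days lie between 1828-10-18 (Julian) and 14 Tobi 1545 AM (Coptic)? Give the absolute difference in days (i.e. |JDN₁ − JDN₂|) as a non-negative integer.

JDN of the first date = 2389026.
JDN of the second date = 2389109.
|2389109 − 2389026| = 83.

83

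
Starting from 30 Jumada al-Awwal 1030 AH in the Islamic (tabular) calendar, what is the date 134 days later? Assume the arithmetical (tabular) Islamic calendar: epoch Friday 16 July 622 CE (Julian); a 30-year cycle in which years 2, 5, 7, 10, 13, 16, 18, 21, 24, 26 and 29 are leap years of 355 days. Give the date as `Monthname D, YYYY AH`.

Shawwal 16, 1030 AH

The starting date is JDN 2313230; 2313230 + 134 = 2313364.
JDN 2313364 corresponds to Shawwal 16, 1030 AH.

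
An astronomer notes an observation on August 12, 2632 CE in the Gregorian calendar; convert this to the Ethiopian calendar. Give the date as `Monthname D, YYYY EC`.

Nehase 1, 2624 EC

Both dates share Julian Day Number 2682602; in the Ethiopian calendar that is 1 Nehase 2624 EC.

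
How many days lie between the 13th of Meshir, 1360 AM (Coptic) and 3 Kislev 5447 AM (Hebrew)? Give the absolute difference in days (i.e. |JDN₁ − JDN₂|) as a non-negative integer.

15615

First date → JDN 2321567; second date → JDN 2337182.
The interval is |2321567 − 2337182| = 15615 days.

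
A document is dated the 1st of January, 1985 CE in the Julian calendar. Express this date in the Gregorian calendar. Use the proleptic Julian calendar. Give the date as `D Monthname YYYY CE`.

14 January 1985 CE

For dates in this range the Gregorian date is 13 days ahead of the Julian.
1 January 1985 Julian + 13 days → 14 January 1985 Gregorian.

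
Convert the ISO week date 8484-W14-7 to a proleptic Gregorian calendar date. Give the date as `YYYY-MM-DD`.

8484-04-09

ISO week 1 of 8484 is the week containing the first Thursday of 8484.
Week 14, day 7 (Sunday) lands on 8484-04-09.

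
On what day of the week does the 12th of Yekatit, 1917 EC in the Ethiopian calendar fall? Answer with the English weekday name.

In the Gregorian calendar this is 19 February 1925 (JDN 2424201).
2424201 ≡ 3 (mod 7); counting from Monday = 0 gives Thursday.

Thursday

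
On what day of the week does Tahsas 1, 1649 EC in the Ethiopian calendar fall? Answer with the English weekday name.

Thursday

This is JDN 2326243 (7 December 1656 Gregorian).
2326243 ≡ 3 (mod 7); counting from Monday = 0 gives Thursday.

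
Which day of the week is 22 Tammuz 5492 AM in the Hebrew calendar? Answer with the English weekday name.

Tuesday

In the Gregorian calendar this is 15 July 1732 (JDN 2353856).
Since JDN mod 7 = 1 (0 = Monday), the day is Tuesday.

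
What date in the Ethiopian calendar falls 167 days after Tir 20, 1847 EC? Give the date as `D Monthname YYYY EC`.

Counting 167 days forward from JDN 2398611 reaches JDN 2398778, which is 7 Hamle 1847 EC.

7 Hamle 1847 EC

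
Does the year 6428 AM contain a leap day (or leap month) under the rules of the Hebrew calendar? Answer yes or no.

Hebrew year 6428 is year 6 of its 19-year Metonic cycle; leap years are at positions 3, 6, 8, 11, 14, 17, 19, so it is a leap year (13 months).

yes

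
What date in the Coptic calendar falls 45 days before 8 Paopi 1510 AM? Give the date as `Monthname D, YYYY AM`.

Mesori 28, 1509 AM

The starting date is JDN 2376229; 2376229 − 45 = 2376184.
JDN 2376184 corresponds to Mesori 28, 1509 AM.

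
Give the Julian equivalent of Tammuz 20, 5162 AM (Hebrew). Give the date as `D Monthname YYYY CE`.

21 June 1402 CE

Julian Day Number of the source date = 2233310.
Converting JDN 2233310 to the Julian calendar gives 21 June 1402 CE.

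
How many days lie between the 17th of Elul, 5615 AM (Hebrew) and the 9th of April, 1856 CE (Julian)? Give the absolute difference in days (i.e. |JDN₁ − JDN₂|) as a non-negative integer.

First date → JDN 2398827; second date → JDN 2399061.
The interval is |2398827 − 2399061| = 234 days.

234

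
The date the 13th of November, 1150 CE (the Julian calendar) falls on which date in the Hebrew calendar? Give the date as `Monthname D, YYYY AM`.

Julian Day Number of the source date = 2141412.
Converting JDN 2141412 to the Hebrew calendar gives 22 Cheshvan 4911 AM.

Cheshvan 22, 4911 AM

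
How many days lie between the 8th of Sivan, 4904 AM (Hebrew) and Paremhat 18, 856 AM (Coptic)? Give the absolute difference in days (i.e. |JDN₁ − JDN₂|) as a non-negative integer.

First date → JDN 2139036; second date → JDN 2137516.
The interval is |2139036 − 2137516| = 1520 days.

1520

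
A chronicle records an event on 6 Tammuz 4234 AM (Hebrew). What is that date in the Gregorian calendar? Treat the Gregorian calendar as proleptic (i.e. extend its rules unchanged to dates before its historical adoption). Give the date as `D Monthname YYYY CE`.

8 June 474 CE

Both dates share Julian Day Number 1894344; in the Gregorian calendar that is 8 June 474 CE.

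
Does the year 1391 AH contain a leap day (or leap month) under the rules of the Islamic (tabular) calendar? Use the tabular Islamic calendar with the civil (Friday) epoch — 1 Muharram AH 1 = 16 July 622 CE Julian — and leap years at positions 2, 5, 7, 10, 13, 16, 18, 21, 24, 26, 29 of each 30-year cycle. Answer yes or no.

Year 1391 AH is year 11 of its 30-year cycle; leap positions are 2, 5, 7, 10, 13, 16, 18, 21, 24, 26, 29, so it is a common year (354 days).

no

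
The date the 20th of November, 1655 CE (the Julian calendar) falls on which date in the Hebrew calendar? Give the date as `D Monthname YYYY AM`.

1 Kislev 5416 AM

Both dates share Julian Day Number 2325870; in the Hebrew calendar that is 1 Kislev 5416 AM.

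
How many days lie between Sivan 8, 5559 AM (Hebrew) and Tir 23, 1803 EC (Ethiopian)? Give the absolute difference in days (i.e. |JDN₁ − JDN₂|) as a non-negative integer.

4250

JDN of the first date = 2378293.
JDN of the second date = 2382543.
|2382543 − 2378293| = 4250.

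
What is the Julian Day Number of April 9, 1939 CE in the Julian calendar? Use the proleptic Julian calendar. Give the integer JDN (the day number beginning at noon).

2429376

In the Gregorian calendar the same day is 22 April 1939.
JDN 2400001 is 17 November 1858 CE (Gregorian), MJD 0; the target day is +29375 days from there, so JDN = 2429376.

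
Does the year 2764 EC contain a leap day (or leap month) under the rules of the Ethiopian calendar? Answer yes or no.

2764 mod 4 = 0; in the Ethiopian calendar a year is leap when year mod 4 = 3, so it is a common year.

no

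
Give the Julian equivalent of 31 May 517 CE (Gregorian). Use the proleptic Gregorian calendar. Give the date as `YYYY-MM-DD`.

The Julian–Gregorian offset here is 2 days (Julian trailing).
31 May 517 Gregorian − 2 days → 29 May 517 Julian.

0517-05-29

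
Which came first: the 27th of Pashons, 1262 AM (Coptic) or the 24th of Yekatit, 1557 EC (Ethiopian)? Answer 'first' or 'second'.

first

The two dates have Julian Day Numbers 2285876 and 2292723 respectively.
Since 2285876 < 2292723, the first date comes first.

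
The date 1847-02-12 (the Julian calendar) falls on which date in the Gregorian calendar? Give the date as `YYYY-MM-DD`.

1847-02-24

The Julian–Gregorian offset here is 12 days (Julian trailing).
12 February 1847 Julian + 12 days → 24 February 1847 Gregorian.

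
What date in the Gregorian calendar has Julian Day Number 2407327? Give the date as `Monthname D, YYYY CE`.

Counting from JDN 2299161 = 15 Oct 1582 gives an offset of 108166 days.

December 8, 1878 CE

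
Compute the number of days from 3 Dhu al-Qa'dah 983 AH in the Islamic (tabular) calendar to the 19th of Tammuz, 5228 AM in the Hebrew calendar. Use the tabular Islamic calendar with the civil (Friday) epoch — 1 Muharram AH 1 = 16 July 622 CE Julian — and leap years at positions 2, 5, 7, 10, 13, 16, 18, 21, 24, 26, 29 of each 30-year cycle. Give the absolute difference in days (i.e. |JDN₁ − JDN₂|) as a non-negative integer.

JDN of the first date = 2296725.
JDN of the second date = 2257435.
|2257435 − 2296725| = 39290.

39290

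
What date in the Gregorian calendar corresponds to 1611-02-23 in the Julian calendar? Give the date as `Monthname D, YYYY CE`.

March 5, 1611 CE

The Julian–Gregorian offset here is 10 days (Julian trailing).
23 February 1611 Julian + 10 days → 5 March 1611 Gregorian.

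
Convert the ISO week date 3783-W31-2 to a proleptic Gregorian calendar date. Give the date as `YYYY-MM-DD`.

3783-07-29

ISO week 1 of 3783 is the week containing the first Thursday of 3783.
Week 31, day 2 (Tuesday) lands on 3783-07-29.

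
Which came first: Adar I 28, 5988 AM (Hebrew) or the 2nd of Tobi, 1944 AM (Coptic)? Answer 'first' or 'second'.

The two dates have Julian Day Numbers 2534884 and 2534832 respectively.
Since 2534832 < 2534884, the second date comes first.

second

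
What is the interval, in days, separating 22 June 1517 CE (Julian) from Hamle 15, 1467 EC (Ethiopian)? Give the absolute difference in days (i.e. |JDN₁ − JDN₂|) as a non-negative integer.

15324

First date → JDN 2275315; second date → JDN 2259991.
The interval is |2275315 − 2259991| = 15324 days.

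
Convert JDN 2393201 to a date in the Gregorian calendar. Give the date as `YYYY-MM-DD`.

1840-04-05

Counting from JDN 2299161 = 15 Oct 1582 gives an offset of 94040 days.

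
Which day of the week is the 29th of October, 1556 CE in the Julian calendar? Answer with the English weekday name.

This is JDN 2289689 (8 November 1556 Gregorian).
2289689 ≡ 3 (mod 7); counting from Monday = 0 gives Thursday.

Thursday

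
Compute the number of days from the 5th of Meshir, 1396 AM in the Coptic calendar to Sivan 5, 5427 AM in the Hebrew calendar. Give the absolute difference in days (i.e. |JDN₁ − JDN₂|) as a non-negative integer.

4641

First date → JDN 2334708; second date → JDN 2330067.
The interval is |2334708 − 2330067| = 4641 days.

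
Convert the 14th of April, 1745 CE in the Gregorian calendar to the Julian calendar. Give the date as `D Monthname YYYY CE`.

For dates in this range the Gregorian date is 11 days ahead of the Julian.
14 April 1745 Gregorian − 11 days → 3 April 1745 Julian.

3 April 1745 CE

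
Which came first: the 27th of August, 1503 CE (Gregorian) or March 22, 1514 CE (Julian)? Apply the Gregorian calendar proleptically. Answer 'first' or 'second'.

first

Converting both to JDN: 2270257 vs 2274127; the smaller is the first.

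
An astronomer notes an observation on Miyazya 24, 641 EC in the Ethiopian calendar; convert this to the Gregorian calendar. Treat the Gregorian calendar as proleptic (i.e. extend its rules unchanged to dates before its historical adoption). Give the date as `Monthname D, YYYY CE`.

Julian Day Number of the source date = 1958214.
Converting JDN 1958214 to the Gregorian calendar gives 22 April 649 CE.

April 22, 649 CE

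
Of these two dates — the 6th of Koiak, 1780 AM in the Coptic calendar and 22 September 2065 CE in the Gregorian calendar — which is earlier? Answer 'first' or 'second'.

first

First date → JDN 2474905; second date → JDN 2475551.
JDN 2474905 < JDN 2475551, so the first date is earlier.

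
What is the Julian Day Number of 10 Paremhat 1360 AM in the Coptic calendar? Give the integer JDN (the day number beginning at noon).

In the Gregorian calendar the same day is 16 March 1644.
JDN 2400001 is 17 November 1858 CE (Gregorian), MJD 0; the target day is −78407 days from there, so JDN = 2321594.

2321594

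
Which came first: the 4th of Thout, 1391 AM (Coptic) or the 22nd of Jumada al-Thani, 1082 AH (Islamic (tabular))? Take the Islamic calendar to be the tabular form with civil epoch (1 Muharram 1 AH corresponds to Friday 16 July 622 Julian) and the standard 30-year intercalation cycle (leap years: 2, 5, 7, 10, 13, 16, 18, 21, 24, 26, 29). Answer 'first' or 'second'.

second

The two dates have Julian Day Numbers 2332730 and 2331679 respectively.
Since 2331679 < 2332730, the second date comes first.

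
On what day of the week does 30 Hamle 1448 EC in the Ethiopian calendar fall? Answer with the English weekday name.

In the proleptic Gregorian calendar this is 2 August 1456 (JDN 2253067).
Since JDN mod 7 = 5 (0 = Monday), the day is Saturday.

Saturday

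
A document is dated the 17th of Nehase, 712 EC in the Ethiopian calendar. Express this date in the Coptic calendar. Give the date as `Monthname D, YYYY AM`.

Mesori 17, 436 AM

Both dates share Julian Day Number 1984260; in the Coptic calendar that is 17 Mesori 436 AM.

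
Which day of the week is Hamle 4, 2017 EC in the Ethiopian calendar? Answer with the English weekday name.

Friday

In the Gregorian calendar this is 11 July 2025 (JDN 2460868).
Since JDN mod 7 = 4 (0 = Monday), the day is Friday.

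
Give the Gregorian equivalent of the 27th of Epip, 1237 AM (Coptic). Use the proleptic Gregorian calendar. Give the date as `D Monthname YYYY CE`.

Julian Day Number of the source date = 2276805.
Converting JDN 2276805 to the Gregorian calendar gives 31 July 1521 CE.

31 July 1521 CE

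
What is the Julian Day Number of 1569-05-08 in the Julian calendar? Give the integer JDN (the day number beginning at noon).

In the proleptic Gregorian calendar the same day is 18 May 1569.
JDN 2400001 is 17 November 1858 CE (Gregorian), MJD 0; the target day is −105738 days from there, so JDN = 2294263.

2294263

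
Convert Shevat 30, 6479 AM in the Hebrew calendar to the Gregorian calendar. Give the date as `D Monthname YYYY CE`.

11 February 2719 CE

Both dates share Julian Day Number 2714195; in the Gregorian calendar that is 11 February 2719 CE.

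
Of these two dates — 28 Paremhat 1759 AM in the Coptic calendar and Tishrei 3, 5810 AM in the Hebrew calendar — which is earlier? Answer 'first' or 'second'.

First date → JDN 2467346; second date → JDN 2469714.
JDN 2467346 < JDN 2469714, so the first date is earlier.

first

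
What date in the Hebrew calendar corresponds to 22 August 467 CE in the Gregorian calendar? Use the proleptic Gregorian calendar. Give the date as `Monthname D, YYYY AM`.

Julian Day Number of the source date = 1891862.
Converting JDN 1891862 to the Hebrew calendar gives 4 Elul 4227 AM.

Elul 4, 4227 AM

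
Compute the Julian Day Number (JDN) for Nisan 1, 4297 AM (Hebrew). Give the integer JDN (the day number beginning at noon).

1917284

Equivalently 30 March 537 (proleptic Gregorian).
JDN 2400001 is 17 November 1858 CE (Gregorian), MJD 0; the target day is −482717 days from there, so JDN = 1917284.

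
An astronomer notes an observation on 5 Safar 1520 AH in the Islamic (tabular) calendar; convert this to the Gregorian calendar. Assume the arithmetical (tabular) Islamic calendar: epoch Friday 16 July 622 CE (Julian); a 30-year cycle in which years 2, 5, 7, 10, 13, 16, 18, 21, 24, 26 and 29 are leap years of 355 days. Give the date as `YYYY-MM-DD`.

2096-05-28

Julian Day Number of the source date = 2486757.
Converting JDN 2486757 to the Gregorian calendar gives 28 May 2096 CE.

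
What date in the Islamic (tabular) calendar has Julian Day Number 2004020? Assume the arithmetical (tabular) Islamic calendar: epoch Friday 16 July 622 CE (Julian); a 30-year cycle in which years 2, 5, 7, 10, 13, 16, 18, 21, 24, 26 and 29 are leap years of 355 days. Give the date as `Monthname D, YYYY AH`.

Dhu al-Qa'dah 5, 157 AH

JDN 2004020 is 20 September 774 in the proleptic Gregorian calendar.
In the tabular Islamic calendar that day is Dhu al-Qa'dah 5, 157 AH.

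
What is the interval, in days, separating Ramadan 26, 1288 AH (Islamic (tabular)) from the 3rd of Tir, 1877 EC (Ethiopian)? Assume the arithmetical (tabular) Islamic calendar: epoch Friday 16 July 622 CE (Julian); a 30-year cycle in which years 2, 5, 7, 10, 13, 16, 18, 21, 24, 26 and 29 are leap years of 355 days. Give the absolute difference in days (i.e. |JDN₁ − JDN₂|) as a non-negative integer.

JDN of the first date = 2404771.
JDN of the second date = 2409552.
|2409552 − 2404771| = 4781.

4781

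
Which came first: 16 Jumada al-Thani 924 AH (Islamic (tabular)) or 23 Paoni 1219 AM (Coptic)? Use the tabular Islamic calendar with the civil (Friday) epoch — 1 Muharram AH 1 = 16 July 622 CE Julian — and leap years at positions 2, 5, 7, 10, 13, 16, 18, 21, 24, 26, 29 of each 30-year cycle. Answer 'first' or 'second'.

First date → JDN 2275683; second date → JDN 2270196.
JDN 2270196 < JDN 2275683, so the second date is earlier.

second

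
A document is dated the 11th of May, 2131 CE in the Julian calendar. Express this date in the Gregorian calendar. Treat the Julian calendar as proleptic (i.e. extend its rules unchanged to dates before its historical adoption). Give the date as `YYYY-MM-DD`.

2131-05-25

The Julian–Gregorian offset here is 14 days (Julian trailing).
11 May 2131 Julian + 14 days → 25 May 2131 Gregorian.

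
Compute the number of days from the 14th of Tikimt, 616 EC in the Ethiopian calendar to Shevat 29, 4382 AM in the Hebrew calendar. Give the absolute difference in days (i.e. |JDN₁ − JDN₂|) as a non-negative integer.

604

JDN of the first date = 1948893.
JDN of the second date = 1948289.
|1948289 − 1948893| = 604.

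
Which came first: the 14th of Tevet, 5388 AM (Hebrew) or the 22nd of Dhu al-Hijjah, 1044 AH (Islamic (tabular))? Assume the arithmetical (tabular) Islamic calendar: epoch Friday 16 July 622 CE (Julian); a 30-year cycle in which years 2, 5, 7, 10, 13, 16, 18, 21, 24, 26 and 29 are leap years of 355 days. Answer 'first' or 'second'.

First date → JDN 2315664; second date → JDN 2318390.
JDN 2315664 < JDN 2318390, so the first date is earlier.

first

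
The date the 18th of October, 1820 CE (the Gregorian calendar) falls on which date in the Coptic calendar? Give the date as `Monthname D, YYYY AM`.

Paopi 9, 1537 AM

Julian Day Number of the source date = 2386092.
Converting JDN 2386092 to the Coptic calendar gives 9 Paopi 1537 AM.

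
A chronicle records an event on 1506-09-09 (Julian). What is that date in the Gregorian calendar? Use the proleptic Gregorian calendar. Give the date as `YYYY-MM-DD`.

1506-09-19

The Julian–Gregorian offset here is 10 days (Julian trailing).
9 September 1506 Julian + 10 days → 19 September 1506 Gregorian.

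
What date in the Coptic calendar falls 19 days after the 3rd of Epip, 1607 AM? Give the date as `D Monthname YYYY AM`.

Counting 19 days forward from JDN 2411923 reaches JDN 2411942, which is 22 Epip 1607 AM.

22 Epip 1607 AM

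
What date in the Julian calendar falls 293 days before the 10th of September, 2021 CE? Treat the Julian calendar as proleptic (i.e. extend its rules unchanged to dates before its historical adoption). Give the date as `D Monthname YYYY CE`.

Counting 293 days back from JDN 2459481 reaches JDN 2459188, which is 21 November 2020 CE.

21 November 2020 CE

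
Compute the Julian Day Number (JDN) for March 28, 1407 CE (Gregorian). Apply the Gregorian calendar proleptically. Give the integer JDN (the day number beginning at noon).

JDN 2299161 is 15 October 1582 CE (Gregorian); the target day is −64119 days from there, so JDN = 2235042.

2235042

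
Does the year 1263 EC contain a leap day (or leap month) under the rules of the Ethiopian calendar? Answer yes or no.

1263 mod 4 = 3; in the Ethiopian calendar a year is leap when year mod 4 = 3, so it is a leap year.

yes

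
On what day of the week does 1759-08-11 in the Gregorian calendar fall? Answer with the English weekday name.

2363744 ≡ 5 (mod 7); counting from Monday = 0 gives Saturday.

Saturday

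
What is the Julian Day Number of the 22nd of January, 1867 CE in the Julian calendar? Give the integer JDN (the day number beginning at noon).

In the Gregorian calendar the same day is 3 February 1867.
JDN 2299161 is 15 October 1582 CE (Gregorian); the target day is +103840 days from there, so JDN = 2403001.

2403001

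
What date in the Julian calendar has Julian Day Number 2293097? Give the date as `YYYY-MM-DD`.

JDN 2293097 is 9 March 1566 in the proleptic Gregorian calendar.
In the Julian calendar that day is 1566-02-27.

1566-02-27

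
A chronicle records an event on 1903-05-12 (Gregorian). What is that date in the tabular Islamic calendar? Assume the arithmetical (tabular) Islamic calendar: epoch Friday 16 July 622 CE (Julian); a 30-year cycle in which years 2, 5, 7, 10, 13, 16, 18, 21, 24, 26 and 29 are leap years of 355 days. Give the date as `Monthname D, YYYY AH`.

Julian Day Number of the source date = 2416247.
Converting JDN 2416247 to the tabular Islamic calendar gives 14 Safar 1321 AH.

Safar 14, 1321 AH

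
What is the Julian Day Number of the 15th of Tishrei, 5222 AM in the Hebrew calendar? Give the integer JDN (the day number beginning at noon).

Equivalently 28 September 1461 (proleptic Gregorian).
JDN 2299161 is 15 October 1582 CE (Gregorian); the target day is −44211 days from there, so JDN = 2254950.

2254950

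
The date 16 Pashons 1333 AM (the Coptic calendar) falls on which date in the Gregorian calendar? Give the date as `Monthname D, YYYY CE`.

May 21, 1617 CE

Julian Day Number of the source date = 2311798.
Converting JDN 2311798 to the Gregorian calendar gives 21 May 1617 CE.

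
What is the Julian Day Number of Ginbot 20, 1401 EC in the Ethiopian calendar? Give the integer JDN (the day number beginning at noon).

In the proleptic Gregorian calendar the same day is 24 May 1409.
JDN 2299161 is 15 October 1582 CE (Gregorian); the target day is −63331 days from there, so JDN = 2235830.

2235830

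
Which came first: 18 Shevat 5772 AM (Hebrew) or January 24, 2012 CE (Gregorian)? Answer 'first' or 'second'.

second

Converting both to JDN: 2455969 vs 2455951; the smaller is the second.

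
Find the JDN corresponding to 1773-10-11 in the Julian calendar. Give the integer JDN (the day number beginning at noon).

2368930

In the Gregorian calendar the same day is 22 October 1773.
JDN 2451545 is 1 January 2000 CE (Gregorian); the target day is −82615 days from there, so JDN = 2368930.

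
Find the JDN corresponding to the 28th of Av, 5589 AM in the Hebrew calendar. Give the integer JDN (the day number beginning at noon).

In the Gregorian calendar the same day is 27 August 1829.
JDN 2400001 is 17 November 1858 CE (Gregorian), MJD 0; the target day is −10674 days from there, so JDN = 2389327.

2389327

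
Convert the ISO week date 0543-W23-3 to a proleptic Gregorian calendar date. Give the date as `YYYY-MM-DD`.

0543-06-05

ISO week 1 of 543 is the week containing the first Thursday of 543.
Week 23, day 3 (Wednesday) lands on 0543-06-05.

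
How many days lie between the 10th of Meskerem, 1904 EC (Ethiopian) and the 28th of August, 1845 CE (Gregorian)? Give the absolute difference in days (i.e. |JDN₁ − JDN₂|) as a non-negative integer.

JDN of the first date = 2419301.
JDN of the second date = 2395172.
|2395172 − 2419301| = 24129.

24129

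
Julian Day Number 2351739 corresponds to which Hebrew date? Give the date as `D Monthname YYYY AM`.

The Gregorian equivalent of JDN 2351739 is 28 September 1726.
In the Hebrew calendar that day is 3 Tishrei 5487 AM.

3 Tishrei 5487 AM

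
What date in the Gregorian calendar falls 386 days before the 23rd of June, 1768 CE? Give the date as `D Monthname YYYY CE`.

The starting date is JDN 2366983; 2366983 − 386 = 2366597.
JDN 2366597 corresponds to 3 June 1767 CE.

3 June 1767 CE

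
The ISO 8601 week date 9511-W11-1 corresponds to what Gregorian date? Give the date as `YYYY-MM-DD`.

ISO week 1 of 9511 is the week containing the first Thursday of 9511.
Week 11, day 1 (Monday) lands on 9511-03-13.

9511-03-13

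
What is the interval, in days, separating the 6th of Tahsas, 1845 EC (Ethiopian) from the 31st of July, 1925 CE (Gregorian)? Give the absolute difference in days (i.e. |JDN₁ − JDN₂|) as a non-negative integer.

First date → JDN 2397837; second date → JDN 2424363.
The interval is |2397837 − 2424363| = 26526 days.

26526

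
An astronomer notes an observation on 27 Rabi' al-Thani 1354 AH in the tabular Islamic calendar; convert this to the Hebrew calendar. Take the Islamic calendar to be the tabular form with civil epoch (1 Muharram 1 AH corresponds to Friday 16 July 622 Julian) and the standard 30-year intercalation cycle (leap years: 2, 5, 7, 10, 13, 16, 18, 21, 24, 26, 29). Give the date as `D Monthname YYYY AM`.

Both dates share Julian Day Number 2428013; in the Hebrew calendar that is 28 Tammuz 5695 AM.

28 Tammuz 5695 AM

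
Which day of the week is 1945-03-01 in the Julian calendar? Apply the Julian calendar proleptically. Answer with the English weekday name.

Wednesday

In the Gregorian calendar this is 14 March 1945 (JDN 2431529).
2431529 ≡ 2 (mod 7); counting from Monday = 0 gives Wednesday.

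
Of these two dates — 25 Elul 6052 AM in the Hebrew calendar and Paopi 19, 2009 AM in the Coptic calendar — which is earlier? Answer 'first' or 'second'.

first

First date → JDN 2558447; second date → JDN 2558500.
JDN 2558447 < JDN 2558500, so the first date is earlier.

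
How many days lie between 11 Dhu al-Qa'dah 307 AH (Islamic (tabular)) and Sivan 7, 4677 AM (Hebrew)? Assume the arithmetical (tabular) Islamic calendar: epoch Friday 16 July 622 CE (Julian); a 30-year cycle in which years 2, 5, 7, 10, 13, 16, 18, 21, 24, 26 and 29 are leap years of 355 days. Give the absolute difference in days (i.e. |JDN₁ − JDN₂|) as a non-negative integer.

First date → JDN 2057181; second date → JDN 2056143.
The interval is |2057181 − 2056143| = 1038 days.

1038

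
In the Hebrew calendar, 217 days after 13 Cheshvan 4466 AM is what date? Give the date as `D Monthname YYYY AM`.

24 Sivan 4466 AM

Counting 217 days forward from JDN 1978868 reaches JDN 1979085, which is 24 Sivan 4466 AM.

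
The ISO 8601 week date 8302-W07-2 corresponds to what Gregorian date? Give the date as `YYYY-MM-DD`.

8302-02-11

ISO week 1 of 8302 is the week containing the first Thursday of 8302.
Week 7, day 2 (Tuesday) lands on 8302-02-11.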